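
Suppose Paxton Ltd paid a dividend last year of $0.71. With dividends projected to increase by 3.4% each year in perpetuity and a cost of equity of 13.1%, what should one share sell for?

$7.57

Gordon growth model: P₀ = D₁/(r − g). D₁ = 0.71 × (1 + 0.034) = 0.7341.
P₀ = 0.7341 / (0.131 − 0.034) = 0.7341 / 0.097 = 7.5685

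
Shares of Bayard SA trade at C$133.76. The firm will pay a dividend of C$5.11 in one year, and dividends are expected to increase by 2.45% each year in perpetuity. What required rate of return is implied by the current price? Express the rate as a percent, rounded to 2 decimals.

Rearranging the constant-growth DDM: r = D₁/P₀ + g.
r = 5.1100 / 133.76 + 0.0245 = 0.03820 + 0.0245 = 0.06270

6.27%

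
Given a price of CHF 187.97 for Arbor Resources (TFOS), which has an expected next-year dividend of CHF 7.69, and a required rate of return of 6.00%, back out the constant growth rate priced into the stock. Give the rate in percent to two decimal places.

1.91%

From P₀ = D₁/(r − g), the implied growth is g = r − D₁/P₀.
g = 0.06 − 7.69/187.97 = 0.06 − 0.04091 = 0.01909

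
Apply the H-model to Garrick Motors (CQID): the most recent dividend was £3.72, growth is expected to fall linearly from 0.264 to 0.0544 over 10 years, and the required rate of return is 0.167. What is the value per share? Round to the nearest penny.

H-model: P₀ = D₀[(1+g_L) + H(g_S−g_L)]/(r−g_L), with H = 10/2 = 5.
P₀ = 3.72 × [(1+0.0544) + 5×(0.264−0.0544)] / (0.167−0.0544)
   = 3.72 × 2.1024 / 0.1126 = 69.4576

£69.46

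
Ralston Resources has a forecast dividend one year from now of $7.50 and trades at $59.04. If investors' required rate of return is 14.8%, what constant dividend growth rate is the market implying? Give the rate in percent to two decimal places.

2.10%

From P₀ = D₁/(r − g), the implied growth is g = r − D₁/P₀.
g = 0.148 − 7.50/59.04 = 0.148 − 0.12703 = 0.02097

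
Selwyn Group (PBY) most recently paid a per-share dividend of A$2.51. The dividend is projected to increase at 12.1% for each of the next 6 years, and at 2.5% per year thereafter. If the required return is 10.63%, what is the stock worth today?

A$50.03

Two-stage DDM. Project D₁…D_6 at 0.121, terminal growth 0.025, discount at r = 0.1063.
D_1 = 2.8137
D_2 = 3.1542
D_3 = 3.5358
D_4 = 3.9637
D_5 = 4.4433
D_6 = 4.9809
Terminal value at t=6: TV = D_7/(r−g) = 5.1054/(0.1063−0.025) = 62.7973
P₀ = 2.8137/(1+0.1063)^1 + 3.1542/(1+0.1063)^2 + 3.5358/(1+0.1063)^3 + 3.9637/(1+0.1063)^4 + 4.4433/(1+0.1063)^5 + 4.9809/(1+0.1063)^6 + 62.7973/(1+0.1063)^6 = 50.0295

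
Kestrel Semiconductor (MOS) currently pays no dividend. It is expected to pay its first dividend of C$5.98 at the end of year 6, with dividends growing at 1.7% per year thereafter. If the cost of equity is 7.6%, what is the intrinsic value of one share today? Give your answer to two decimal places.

Deferred-dividend DDM. At t=5 the remaining stream is a growing perpetuity with first payment D_6 = 5.98.
V_5 = D_6/(r−g) = 5.98/(0.076−0.017) = 101.3559
P₀ = V_5/(1+r)^5 = 101.3559/(1+0.076)^5 = 70.2729

C$70.27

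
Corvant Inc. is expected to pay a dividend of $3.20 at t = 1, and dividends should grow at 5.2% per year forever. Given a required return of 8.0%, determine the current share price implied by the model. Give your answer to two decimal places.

$114.29

Gordon growth model: P₀ = D₁/(r − g), with D₁ = 3.20 given directly.
P₀ = 3.2000 / (0.08 − 0.052) = 3.2000 / 0.028 = 114.2857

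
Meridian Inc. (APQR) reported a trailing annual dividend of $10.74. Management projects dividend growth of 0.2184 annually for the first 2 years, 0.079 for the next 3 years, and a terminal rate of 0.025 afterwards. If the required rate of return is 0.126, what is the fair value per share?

$171.15

Three-stage DDM. Project D₁…D_5; terminal Gordon value at t=5 with g = 0.025; discount at r = 0.126.
D_1 = 13.0856
D_2 = 15.9435
D_3 = 17.2031
D_4 = 18.5621
D_5 = 20.0285
TV_5 = 20.5292/(0.126−0.025) = 203.2595
P₀ = Σ Dₜ/(1+r)ᵗ + TV_5/(1+r)^5 = 171.1533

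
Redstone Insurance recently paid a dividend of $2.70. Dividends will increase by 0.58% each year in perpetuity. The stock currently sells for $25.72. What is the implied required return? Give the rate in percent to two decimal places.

11.14%

Rearranging the constant-growth DDM: r = D₁/P₀ + g.
D₁ = 2.70 × (1 + 0.0058) = 2.7157.
r = 2.7157 / 25.72 + 0.0058 = 0.10559 + 0.0058 = 0.11139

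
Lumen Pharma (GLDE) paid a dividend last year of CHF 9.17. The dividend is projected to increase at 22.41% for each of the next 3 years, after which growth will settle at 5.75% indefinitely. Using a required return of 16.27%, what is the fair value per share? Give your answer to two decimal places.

Two-stage DDM. Project D₁…D_3 at 0.2241, terminal growth 0.0575, discount at r = 0.1627.
D_1 = 11.2250
D_2 = 13.7405
D_3 = 16.8198
Terminal value at t=3: TV = D_4/(r−g) = 17.7869/(0.1627−0.0575) = 169.0771
P₀ = 11.2250/(1+0.1627)^1 + 13.7405/(1+0.1627)^2 + 16.8198/(1+0.1627)^3 + 169.0771/(1+0.1627)^3 = 138.0868

CHF 138.09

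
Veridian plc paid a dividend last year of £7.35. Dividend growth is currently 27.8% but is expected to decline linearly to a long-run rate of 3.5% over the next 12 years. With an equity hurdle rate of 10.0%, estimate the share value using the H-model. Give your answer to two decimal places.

H-model: P₀ = D₀[(1+g_L) + H(g_S−g_L)]/(r−g_L), with H = 12/2 = 6.
P₀ = 7.35 × [(1+0.035) + 6×(0.278−0.035)] / (0.1−0.035)
   = 7.35 × 2.4930 / 0.065 = 281.9008

£281.90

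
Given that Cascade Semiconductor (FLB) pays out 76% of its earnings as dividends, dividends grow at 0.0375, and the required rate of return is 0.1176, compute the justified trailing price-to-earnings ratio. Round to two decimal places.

Justified trailing P/E = b(1+g)/(r−g) = 0.76×(1+0.0375)/(0.1176−0.0375) = 9.8439

9.84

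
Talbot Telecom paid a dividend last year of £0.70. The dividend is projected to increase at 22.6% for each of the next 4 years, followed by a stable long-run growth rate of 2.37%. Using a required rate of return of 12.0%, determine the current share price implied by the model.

£14.21

Two-stage DDM. Project D₁…D_4 at 0.226, terminal growth 0.0237, discount at r = 0.12.
D_1 = 0.8582
D_2 = 1.0522
D_3 = 1.2899
D_4 = 1.5815
Terminal value at t=4: TV = D_5/(r−g) = 1.6189/(0.12−0.0237) = 16.8115
P₀ = 0.8582/(1+0.12)^1 + 1.0522/(1+0.12)^2 + 1.2899/(1+0.12)^3 + 1.5815/(1+0.12)^4 + 16.8115/(1+0.12)^4 = 14.2122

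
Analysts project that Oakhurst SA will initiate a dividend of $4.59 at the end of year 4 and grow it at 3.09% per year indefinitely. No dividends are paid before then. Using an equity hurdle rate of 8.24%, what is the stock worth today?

Deferred-dividend DDM. At t=3 the remaining stream is a growing perpetuity with first payment D_4 = 4.59.
V_3 = D_4/(r−g) = 4.59/(0.0824−0.0309) = 89.1262
P₀ = V_3/(1+r)^3 = 89.1262/(1+0.0824)^3 = 70.2817

$70.28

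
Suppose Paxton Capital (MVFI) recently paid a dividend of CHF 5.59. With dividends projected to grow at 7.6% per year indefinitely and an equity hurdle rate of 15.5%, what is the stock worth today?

CHF 76.14

Gordon growth model: P₀ = D₁/(r − g). D₁ = 5.59 × (1 + 0.076) = 6.0148.
P₀ = 6.0148 / (0.155 − 0.076) = 6.0148 / 0.079 = 76.1372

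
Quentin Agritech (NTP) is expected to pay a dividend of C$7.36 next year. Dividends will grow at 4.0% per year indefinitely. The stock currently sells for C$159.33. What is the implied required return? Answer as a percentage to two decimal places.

Rearranging the constant-growth DDM: r = D₁/P₀ + g.
r = 7.3600 / 159.33 + 0.04 = 0.04619 + 0.04 = 0.08619

8.62%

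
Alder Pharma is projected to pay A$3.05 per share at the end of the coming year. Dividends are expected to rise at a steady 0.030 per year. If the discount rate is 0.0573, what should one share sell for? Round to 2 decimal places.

A$111.72

Gordon growth model: P₀ = D₁/(r − g), with D₁ = 3.05 given directly.
P₀ = 3.0500 / (0.0573 − 0.03) = 3.0500 / 0.0273 = 111.7216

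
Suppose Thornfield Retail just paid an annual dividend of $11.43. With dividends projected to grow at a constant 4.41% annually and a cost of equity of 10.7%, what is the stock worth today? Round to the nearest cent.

Gordon growth model: P₀ = D₁/(r − g). D₁ = 11.43 × (1 + 0.0441) = 11.9341.
P₀ = 11.9341 / (0.107 − 0.0441) = 11.9341 / 0.0629 = 189.7307

$189.73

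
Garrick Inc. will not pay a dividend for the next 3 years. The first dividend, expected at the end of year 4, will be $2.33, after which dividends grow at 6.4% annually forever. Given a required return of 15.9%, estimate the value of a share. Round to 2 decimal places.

$15.75

Deferred-dividend DDM. At t=3 the remaining stream is a growing perpetuity with first payment D_4 = 2.33.
V_3 = D_4/(r−g) = 2.33/(0.159−0.064) = 24.5263
P₀ = V_3/(1+r)^3 = 24.5263/(1+0.159)^3 = 15.7537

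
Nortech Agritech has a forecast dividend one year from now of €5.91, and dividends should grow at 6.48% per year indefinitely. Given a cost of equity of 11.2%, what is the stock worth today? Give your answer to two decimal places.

€125.21

Gordon growth model: P₀ = D₁/(r − g), with D₁ = 5.91 given directly.
P₀ = 5.9100 / (0.112 − 0.0648) = 5.9100 / 0.0472 = 125.2119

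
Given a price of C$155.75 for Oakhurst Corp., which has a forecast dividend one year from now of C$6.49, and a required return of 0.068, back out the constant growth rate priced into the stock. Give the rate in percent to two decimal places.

From P₀ = D₁/(r − g), the implied growth is g = r − D₁/P₀.
g = 0.068 − 6.49/155.75 = 0.068 − 0.04167 = 0.02633

2.63%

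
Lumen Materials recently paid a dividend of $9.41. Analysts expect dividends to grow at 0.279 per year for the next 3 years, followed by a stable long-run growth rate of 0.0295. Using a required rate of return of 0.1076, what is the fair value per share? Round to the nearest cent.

Two-stage DDM. Project D₁…D_3 at 0.279, terminal growth 0.0295, discount at r = 0.1076.
D_1 = 12.0354
D_2 = 15.3933
D_3 = 19.6880
Terminal value at t=3: TV = D_4/(r−g) = 20.2688/(0.1076−0.0295) = 259.5234
P₀ = 12.0354/(1+0.1076)^1 + 15.3933/(1+0.1076)^2 + 19.6880/(1+0.1076)^3 + 259.5234/(1+0.1076)^3 = 228.9009

$228.90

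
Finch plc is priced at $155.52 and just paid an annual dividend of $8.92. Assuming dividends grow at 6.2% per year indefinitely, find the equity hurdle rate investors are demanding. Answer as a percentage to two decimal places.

Rearranging the constant-growth DDM: r = D₁/P₀ + g.
D₁ = 8.92 × (1 + 0.062) = 9.4730.
r = 9.4730 / 155.52 + 0.062 = 0.06091 + 0.062 = 0.12291

12.29%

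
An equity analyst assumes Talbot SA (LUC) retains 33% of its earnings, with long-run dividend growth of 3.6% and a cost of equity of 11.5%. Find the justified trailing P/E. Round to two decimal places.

8.79

Payout ratio b = 1 − 0.33 = 0.67.
Justified trailing P/E = b(1+g)/(r−g) = 0.67×(1+0.036)/(0.115−0.036) = 8.7863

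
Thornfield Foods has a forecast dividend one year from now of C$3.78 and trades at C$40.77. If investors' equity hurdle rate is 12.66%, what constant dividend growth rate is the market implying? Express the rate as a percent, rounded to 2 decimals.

From P₀ = D₁/(r − g), the implied growth is g = r − D₁/P₀.
g = 0.1266 − 3.78/40.77 = 0.1266 − 0.09272 = 0.03388

3.39%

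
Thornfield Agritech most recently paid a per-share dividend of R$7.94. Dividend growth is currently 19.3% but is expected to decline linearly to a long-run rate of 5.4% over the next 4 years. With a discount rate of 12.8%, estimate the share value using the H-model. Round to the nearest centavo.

R$142.92

H-model: P₀ = D₀[(1+g_L) + H(g_S−g_L)]/(r−g_L), with H = 4/2 = 2.
P₀ = 7.94 × [(1+0.054) + 2×(0.193−0.054)] / (0.128−0.054)
   = 7.94 × 1.3320 / 0.074 = 142.9200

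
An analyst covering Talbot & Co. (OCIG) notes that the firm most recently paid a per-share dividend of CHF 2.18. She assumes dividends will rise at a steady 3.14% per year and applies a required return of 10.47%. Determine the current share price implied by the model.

CHF 30.67

Gordon growth model: P₀ = D₁/(r − g). D₁ = 2.18 × (1 + 0.0314) = 2.2485.
P₀ = 2.2485 / (0.1047 − 0.0314) = 2.2485 / 0.0733 = 30.6747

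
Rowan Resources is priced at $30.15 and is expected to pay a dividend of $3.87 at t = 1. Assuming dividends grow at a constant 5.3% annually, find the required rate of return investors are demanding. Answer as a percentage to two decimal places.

Rearranging the constant-growth DDM: r = D₁/P₀ + g.
r = 3.8700 / 30.15 + 0.053 = 0.12836 + 0.053 = 0.18136

18.14%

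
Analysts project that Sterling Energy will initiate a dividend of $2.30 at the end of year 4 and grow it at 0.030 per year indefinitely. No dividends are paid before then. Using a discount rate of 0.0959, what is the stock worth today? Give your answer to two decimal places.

$26.52

Deferred-dividend DDM. At t=3 the remaining stream is a growing perpetuity with first payment D_4 = 2.30.
V_3 = D_4/(r−g) = 2.30/(0.0959−0.03) = 34.9014
P₀ = V_3/(1+r)^3 = 34.9014/(1+0.0959)^3 = 26.5173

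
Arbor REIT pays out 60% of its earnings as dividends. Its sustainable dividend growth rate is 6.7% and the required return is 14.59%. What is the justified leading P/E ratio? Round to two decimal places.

Justified leading P/E = b/(r−g) = 0.60/(0.1459−0.067) = 7.6046

7.60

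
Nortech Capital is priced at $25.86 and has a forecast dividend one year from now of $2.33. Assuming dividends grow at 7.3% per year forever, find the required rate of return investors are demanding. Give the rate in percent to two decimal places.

16.31%

Rearranging the constant-growth DDM: r = D₁/P₀ + g.
r = 2.3300 / 25.86 + 0.073 = 0.09010 + 0.073 = 0.16310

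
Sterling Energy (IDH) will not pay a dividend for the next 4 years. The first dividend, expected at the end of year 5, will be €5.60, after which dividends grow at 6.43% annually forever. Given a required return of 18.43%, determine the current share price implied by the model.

Deferred-dividend DDM. At t=4 the remaining stream is a growing perpetuity with first payment D_5 = 5.60.
V_4 = D_5/(r−g) = 5.60/(0.1843−0.0643) = 46.6667
P₀ = V_4/(1+r)^4 = 46.6667/(1+0.1843)^4 = 23.7225

€23.72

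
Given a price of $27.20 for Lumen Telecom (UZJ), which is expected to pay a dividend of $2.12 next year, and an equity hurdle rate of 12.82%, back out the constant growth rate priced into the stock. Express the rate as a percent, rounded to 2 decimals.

5.03%

From P₀ = D₁/(r − g), the implied growth is g = r − D₁/P₀.
g = 0.1282 − 2.12/27.20 = 0.1282 − 0.07794 = 0.05026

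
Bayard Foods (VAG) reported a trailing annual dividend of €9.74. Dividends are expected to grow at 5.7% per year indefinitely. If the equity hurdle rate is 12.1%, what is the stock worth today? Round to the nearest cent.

Gordon growth model: P₀ = D₁/(r − g). D₁ = 9.74 × (1 + 0.057) = 10.2952.
P₀ = 10.2952 / (0.121 − 0.057) = 10.2952 / 0.064 = 160.8622

€160.86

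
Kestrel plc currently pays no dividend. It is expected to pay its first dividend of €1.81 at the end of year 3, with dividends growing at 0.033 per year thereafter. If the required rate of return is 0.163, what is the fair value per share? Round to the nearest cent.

Deferred-dividend DDM. At t=2 the remaining stream is a growing perpetuity with first payment D_3 = 1.81.
V_2 = D_3/(r−g) = 1.81/(0.163−0.033) = 13.9231
P₀ = V_2/(1+r)^2 = 13.9231/(1+0.163)^2 = 10.2938

€10.29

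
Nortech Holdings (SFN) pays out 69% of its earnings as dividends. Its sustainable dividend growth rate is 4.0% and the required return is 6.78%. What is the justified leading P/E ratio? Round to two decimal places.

Justified leading P/E = b/(r−g) = 0.69/(0.0678−0.04) = 24.8201

24.82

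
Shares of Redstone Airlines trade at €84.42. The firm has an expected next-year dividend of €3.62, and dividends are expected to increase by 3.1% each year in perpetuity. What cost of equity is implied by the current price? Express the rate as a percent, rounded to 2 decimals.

7.39%

Rearranging the constant-growth DDM: r = D₁/P₀ + g.
r = 3.6200 / 84.42 + 0.031 = 0.04288 + 0.031 = 0.07388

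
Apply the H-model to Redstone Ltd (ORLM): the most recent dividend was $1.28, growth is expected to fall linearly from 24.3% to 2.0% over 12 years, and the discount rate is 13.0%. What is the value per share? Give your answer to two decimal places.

$27.44

H-model: P₀ = D₀[(1+g_L) + H(g_S−g_L)]/(r−g_L), with H = 12/2 = 6.
P₀ = 1.28 × [(1+0.02) + 6×(0.243−0.02)] / (0.13−0.02)
   = 1.28 × 2.3580 / 0.11 = 27.4385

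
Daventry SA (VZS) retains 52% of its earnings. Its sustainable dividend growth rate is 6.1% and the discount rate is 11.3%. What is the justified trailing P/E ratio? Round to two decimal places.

Payout ratio b = 1 − 0.52 = 0.48.
Justified trailing P/E = b(1+g)/(r−g) = 0.48×(1+0.061)/(0.113−0.061) = 9.7938

9.79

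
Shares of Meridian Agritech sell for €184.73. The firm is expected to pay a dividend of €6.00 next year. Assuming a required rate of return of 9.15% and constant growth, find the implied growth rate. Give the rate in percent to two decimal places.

5.90%

From P₀ = D₁/(r − g), the implied growth is g = r − D₁/P₀.
g = 0.0915 − 6.00/184.73 = 0.0915 − 0.03248 = 0.05902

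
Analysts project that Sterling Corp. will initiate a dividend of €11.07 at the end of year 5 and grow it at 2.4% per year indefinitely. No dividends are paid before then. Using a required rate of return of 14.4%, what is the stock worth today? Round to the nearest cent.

€53.86

Deferred-dividend DDM. At t=4 the remaining stream is a growing perpetuity with first payment D_5 = 11.07.
V_4 = D_5/(r−g) = 11.07/(0.144−0.024) = 92.2500
P₀ = V_4/(1+r)^4 = 92.2500/(1+0.144)^4 = 53.8595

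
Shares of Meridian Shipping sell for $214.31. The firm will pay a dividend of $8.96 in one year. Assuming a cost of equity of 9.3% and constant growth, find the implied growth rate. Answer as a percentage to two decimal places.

5.12%

From P₀ = D₁/(r − g), the implied growth is g = r − D₁/P₀.
g = 0.093 − 8.96/214.31 = 0.093 − 0.04181 = 0.05119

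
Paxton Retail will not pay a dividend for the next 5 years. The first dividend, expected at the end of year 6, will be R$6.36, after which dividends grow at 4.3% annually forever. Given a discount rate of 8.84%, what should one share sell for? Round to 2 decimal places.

R$91.72

Deferred-dividend DDM. At t=5 the remaining stream is a growing perpetuity with first payment D_6 = 6.36.
V_5 = D_6/(r−g) = 6.36/(0.0884−0.043) = 140.0881
P₀ = V_5/(1+r)^5 = 140.0881/(1+0.0884)^5 = 91.7188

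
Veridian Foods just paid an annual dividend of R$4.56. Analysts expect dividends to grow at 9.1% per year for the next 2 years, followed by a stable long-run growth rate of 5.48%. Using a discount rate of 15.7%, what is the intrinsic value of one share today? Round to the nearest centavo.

R$50.20

Two-stage DDM. Project D₁…D_2 at 0.091, terminal growth 0.0548, discount at r = 0.157.
D_1 = 4.9750
D_2 = 5.4277
Terminal value at t=2: TV = D_3/(r−g) = 5.7251/(0.157−0.0548) = 56.0188
P₀ = 4.9750/(1+0.157)^1 + 5.4277/(1+0.157)^2 + 56.0188/(1+0.157)^2 = 50.2017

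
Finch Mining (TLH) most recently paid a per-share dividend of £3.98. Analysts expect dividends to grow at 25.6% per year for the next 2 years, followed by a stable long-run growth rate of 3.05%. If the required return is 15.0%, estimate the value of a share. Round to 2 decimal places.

Two-stage DDM. Project D₁…D_2 at 0.256, terminal growth 0.0305, discount at r = 0.15.
D_1 = 4.9989
D_2 = 6.2786
Terminal value at t=2: TV = D_3/(r−g) = 6.4701/(0.15−0.0305) = 54.1430
P₀ = 4.9989/(1+0.15)^1 + 6.2786/(1+0.15)^2 + 54.1430/(1+0.15)^2 = 50.0343

£50.03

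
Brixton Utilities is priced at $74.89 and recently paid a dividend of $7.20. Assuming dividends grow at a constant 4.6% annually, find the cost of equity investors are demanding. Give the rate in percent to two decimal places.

14.66%

Rearranging the constant-growth DDM: r = D₁/P₀ + g.
D₁ = 7.20 × (1 + 0.046) = 7.5312.
r = 7.5312 / 74.89 + 0.046 = 0.10056 + 0.046 = 0.14656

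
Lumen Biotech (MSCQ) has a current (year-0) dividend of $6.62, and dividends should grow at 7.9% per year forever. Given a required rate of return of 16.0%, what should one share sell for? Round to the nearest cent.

Gordon growth model: P₀ = D₁/(r − g). D₁ = 6.62 × (1 + 0.079) = 7.1430.
P₀ = 7.1430 / (0.16 − 0.079) = 7.1430 / 0.081 = 88.1849

$88.18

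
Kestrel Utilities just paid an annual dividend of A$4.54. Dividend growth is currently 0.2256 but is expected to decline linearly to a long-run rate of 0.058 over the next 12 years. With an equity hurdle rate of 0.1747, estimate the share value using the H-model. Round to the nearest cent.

A$80.28

H-model: P₀ = D₀[(1+g_L) + H(g_S−g_L)]/(r−g_L), with H = 12/2 = 6.
P₀ = 4.54 × [(1+0.058) + 6×(0.2256−0.058)] / (0.1747−0.058)
   = 4.54 × 2.0636 / 0.1167 = 80.2806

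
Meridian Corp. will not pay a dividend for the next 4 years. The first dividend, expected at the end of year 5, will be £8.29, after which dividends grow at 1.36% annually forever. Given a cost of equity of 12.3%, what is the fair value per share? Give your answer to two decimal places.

£47.65

Deferred-dividend DDM. At t=4 the remaining stream is a growing perpetuity with first payment D_5 = 8.29.
V_4 = D_5/(r−g) = 8.29/(0.123−0.0136) = 75.7770
P₀ = V_4/(1+r)^4 = 75.7770/(1+0.123)^4 = 47.6451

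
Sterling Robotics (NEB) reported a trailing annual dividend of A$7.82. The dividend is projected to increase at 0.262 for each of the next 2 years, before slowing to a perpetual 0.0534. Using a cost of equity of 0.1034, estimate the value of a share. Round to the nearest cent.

A$234.69

Two-stage DDM. Project D₁…D_2 at 0.262, terminal growth 0.0534, discount at r = 0.1034.
D_1 = 9.8688
D_2 = 12.4545
Terminal value at t=2: TV = D_3/(r−g) = 13.1195/(0.1034−0.0534) = 262.3909
P₀ = 9.8688/(1+0.1034)^1 + 12.4545/(1+0.1034)^2 + 262.3909/(1+0.1034)^2 = 234.6913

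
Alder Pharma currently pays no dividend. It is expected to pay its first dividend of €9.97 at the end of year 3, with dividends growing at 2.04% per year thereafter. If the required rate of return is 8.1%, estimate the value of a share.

€140.79

Deferred-dividend DDM. At t=2 the remaining stream is a growing perpetuity with first payment D_3 = 9.97.
V_2 = D_3/(r−g) = 9.97/(0.081−0.0204) = 164.5215
P₀ = V_2/(1+r)^2 = 164.5215/(1+0.081)^2 = 140.7898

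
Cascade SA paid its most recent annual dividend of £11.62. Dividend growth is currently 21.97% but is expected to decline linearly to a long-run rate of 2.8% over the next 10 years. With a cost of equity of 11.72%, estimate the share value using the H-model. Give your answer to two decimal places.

£258.78

H-model: P₀ = D₀[(1+g_L) + H(g_S−g_L)]/(r−g_L), with H = 10/2 = 5.
P₀ = 11.62 × [(1+0.028) + 5×(0.2197−0.028)] / (0.1172−0.028)
   = 11.62 × 1.9865 / 0.0892 = 258.7795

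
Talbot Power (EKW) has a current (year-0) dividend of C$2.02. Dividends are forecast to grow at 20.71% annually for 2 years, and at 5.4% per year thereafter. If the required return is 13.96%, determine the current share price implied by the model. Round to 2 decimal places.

Two-stage DDM. Project D₁…D_2 at 0.2071, terminal growth 0.054, discount at r = 0.1396.
D_1 = 2.4383
D_2 = 2.9433
Terminal value at t=2: TV = D_3/(r−g) = 3.1023/(0.1396−0.054) = 36.2414
P₀ = 2.4383/(1+0.1396)^1 + 2.9433/(1+0.1396)^2 + 36.2414/(1+0.1396)^2 = 32.3122

C$32.31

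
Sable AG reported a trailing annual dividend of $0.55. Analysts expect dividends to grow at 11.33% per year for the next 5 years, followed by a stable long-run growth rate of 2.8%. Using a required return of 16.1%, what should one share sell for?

Two-stage DDM. Project D₁…D_5 at 0.1133, terminal growth 0.028, discount at r = 0.161.
D_1 = 0.6123
D_2 = 0.6817
D_3 = 0.7589
D_4 = 0.8449
D_5 = 0.9406
Terminal value at t=5: TV = D_6/(r−g) = 0.9670/(0.161−0.028) = 7.2705
P₀ = 0.6123/(1+0.161)^1 + 0.6817/(1+0.161)^2 + 0.7589/(1+0.161)^3 + 0.8449/(1+0.161)^4 + 0.9406/(1+0.161)^5 + 7.2705/(1+0.161)^5 = 5.8758

$5.88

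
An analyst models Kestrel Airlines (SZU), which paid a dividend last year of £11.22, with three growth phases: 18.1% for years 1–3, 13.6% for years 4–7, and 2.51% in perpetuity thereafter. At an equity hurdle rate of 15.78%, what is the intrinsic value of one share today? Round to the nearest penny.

Three-stage DDM. Project D₁…D_7; terminal Gordon value at t=7 with g = 0.0251; discount at r = 0.1578.
D_1 = 13.2508
D_2 = 15.6492
D_3 = 18.4817
D_4 = 20.9952
D_5 = 23.8506
D_6 = 27.0943
D_7 = 30.7791
TV_7 = 31.5517/(0.1578−0.0251) = 237.7668
P₀ = Σ Dₜ/(1+r)ᵗ + TV_7/(1+r)^7 = 165.7134

£165.71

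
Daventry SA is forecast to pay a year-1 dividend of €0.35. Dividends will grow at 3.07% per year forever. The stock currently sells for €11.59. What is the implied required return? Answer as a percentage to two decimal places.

Rearranging the constant-growth DDM: r = D₁/P₀ + g.
r = 0.3500 / 11.59 + 0.0307 = 0.03020 + 0.0307 = 0.06090

6.09%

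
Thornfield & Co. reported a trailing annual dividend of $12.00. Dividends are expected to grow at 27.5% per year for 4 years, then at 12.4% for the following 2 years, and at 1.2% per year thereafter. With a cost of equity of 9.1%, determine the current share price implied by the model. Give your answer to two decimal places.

Three-stage DDM. Project D₁…D_6; terminal Gordon value at t=6 with g = 0.012; discount at r = 0.091.
D_1 = 15.3000
D_2 = 19.5075
D_3 = 24.8721
D_4 = 31.7119
D_5 = 35.6442
D_6 = 40.0640
TV_6 = 40.5448/(0.091−0.012) = 513.2253
P₀ = Σ Dₜ/(1+r)ᵗ + TV_6/(1+r)^6 = 423.1075

$423.11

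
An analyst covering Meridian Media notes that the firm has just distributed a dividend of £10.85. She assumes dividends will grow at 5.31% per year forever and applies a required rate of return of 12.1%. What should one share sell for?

£168.28

Gordon growth model: P₀ = D₁/(r − g). D₁ = 10.85 × (1 + 0.0531) = 11.4261.
P₀ = 11.4261 / (0.121 − 0.0531) = 11.4261 / 0.0679 = 168.2789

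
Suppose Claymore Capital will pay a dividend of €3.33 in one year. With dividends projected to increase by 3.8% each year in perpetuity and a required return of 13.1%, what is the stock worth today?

€35.81

Gordon growth model: P₀ = D₁/(r − g), with D₁ = 3.33 given directly.
P₀ = 3.3300 / (0.131 − 0.038) = 3.3300 / 0.093 = 35.8065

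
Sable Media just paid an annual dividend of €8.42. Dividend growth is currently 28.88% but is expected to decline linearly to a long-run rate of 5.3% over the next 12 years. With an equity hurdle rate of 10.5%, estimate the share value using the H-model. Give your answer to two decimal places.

H-model: P₀ = D₀[(1+g_L) + H(g_S−g_L)]/(r−g_L), with H = 12/2 = 6.
P₀ = 8.42 × [(1+0.053) + 6×(0.2888−0.053)] / (0.105−0.053)
   = 8.42 × 2.4678 / 0.052 = 399.5938

€399.59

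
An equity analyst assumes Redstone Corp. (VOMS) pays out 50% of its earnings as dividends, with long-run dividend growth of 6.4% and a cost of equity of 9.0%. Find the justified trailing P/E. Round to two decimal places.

20.46

Justified trailing P/E = b(1+g)/(r−g) = 0.50×(1+0.064)/(0.09−0.064) = 20.4615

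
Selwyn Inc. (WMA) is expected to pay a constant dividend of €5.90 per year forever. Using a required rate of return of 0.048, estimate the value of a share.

€122.92

Zero-growth DDM (perpetuity): P₀ = D/r = 5.90 / 0.048 = 122.9167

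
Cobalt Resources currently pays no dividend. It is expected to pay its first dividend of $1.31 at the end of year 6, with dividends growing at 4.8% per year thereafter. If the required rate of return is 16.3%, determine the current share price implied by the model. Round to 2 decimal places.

$5.35

Deferred-dividend DDM. At t=5 the remaining stream is a growing perpetuity with first payment D_6 = 1.31.
V_5 = D_6/(r−g) = 1.31/(0.163−0.048) = 11.3913
P₀ = V_5/(1+r)^5 = 11.3913/(1+0.163)^5 = 5.3540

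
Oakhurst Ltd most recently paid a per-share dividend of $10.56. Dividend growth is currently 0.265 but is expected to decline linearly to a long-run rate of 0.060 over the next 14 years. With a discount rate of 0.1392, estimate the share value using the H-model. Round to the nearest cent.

$332.67

H-model: P₀ = D₀[(1+g_L) + H(g_S−g_L)]/(r−g_L), with H = 14/2 = 7.
P₀ = 10.56 × [(1+0.06) + 7×(0.265−0.06)] / (0.1392−0.06)
   = 10.56 × 2.4950 / 0.0792 = 332.6667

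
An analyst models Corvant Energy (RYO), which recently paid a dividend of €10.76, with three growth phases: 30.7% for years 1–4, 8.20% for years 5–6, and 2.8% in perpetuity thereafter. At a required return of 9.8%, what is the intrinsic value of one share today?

Three-stage DDM. Project D₁…D_6; terminal Gordon value at t=6 with g = 0.028; discount at r = 0.098.
D_1 = 14.0633
D_2 = 18.3808
D_3 = 24.0237
D_4 = 31.3989
D_5 = 33.9736
D_6 = 36.7595
TV_6 = 37.7887/(0.098−0.028) = 539.8390
P₀ = Σ Dₜ/(1+r)ᵗ + TV_6/(1+r)^6 = 418.1408

€418.14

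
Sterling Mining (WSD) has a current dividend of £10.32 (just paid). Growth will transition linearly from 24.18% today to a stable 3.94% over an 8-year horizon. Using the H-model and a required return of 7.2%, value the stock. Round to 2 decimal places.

H-model: P₀ = D₀[(1+g_L) + H(g_S−g_L)]/(r−g_L), with H = 8/2 = 4.
P₀ = 10.32 × [(1+0.0394) + 4×(0.2418−0.0394)] / (0.072−0.0394)
   = 10.32 × 1.8490 / 0.0326 = 585.3276

£585.33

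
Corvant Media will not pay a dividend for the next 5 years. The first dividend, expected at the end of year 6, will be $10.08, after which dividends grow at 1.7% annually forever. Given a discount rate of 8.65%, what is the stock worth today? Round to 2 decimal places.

Deferred-dividend DDM. At t=5 the remaining stream is a growing perpetuity with first payment D_6 = 10.08.
V_5 = D_6/(r−g) = 10.08/(0.0865−0.017) = 145.0360
P₀ = V_5/(1+r)^5 = 145.0360/(1+0.0865)^5 = 95.7915

$95.79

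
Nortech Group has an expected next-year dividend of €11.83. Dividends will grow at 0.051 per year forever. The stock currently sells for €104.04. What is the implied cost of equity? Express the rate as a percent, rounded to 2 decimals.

Rearranging the constant-growth DDM: r = D₁/P₀ + g.
r = 11.8300 / 104.04 + 0.051 = 0.11371 + 0.051 = 0.16471

16.47%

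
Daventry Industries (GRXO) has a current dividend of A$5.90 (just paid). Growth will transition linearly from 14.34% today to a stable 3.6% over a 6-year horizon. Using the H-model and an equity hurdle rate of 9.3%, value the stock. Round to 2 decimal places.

A$140.59

H-model: P₀ = D₀[(1+g_L) + H(g_S−g_L)]/(r−g_L), with H = 6/2 = 3.
P₀ = 5.90 × [(1+0.036) + 3×(0.1434−0.036)] / (0.093−0.036)
   = 5.90 × 1.3582 / 0.057 = 140.5856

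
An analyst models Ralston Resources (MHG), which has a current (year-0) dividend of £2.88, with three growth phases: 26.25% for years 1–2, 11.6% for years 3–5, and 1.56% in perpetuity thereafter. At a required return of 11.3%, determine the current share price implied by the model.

£57.10

Three-stage DDM. Project D₁…D_5; terminal Gordon value at t=5 with g = 0.0156; discount at r = 0.113.
D_1 = 3.6360
D_2 = 4.5904
D_3 = 5.1229
D_4 = 5.7172
D_5 = 6.3804
TV_5 = 6.4799/(0.113−0.0156) = 66.5291
P₀ = Σ Dₜ/(1+r)ᵗ + TV_5/(1+r)^5 = 57.1020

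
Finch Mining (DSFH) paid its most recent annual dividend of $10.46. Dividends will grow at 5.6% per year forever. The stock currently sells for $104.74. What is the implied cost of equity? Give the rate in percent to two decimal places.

16.15%

Rearranging the constant-growth DDM: r = D₁/P₀ + g.
D₁ = 10.46 × (1 + 0.056) = 11.0458.
r = 11.0458 / 104.74 + 0.056 = 0.10546 + 0.056 = 0.16146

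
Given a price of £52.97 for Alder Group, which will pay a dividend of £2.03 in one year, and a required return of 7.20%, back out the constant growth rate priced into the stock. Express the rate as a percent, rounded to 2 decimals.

From P₀ = D₁/(r − g), the implied growth is g = r − D₁/P₀.
g = 0.072 − 2.03/52.97 = 0.072 − 0.03832 = 0.03368

3.37%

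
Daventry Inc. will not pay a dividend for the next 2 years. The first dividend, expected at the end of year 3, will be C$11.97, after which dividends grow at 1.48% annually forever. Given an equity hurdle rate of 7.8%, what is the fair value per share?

Deferred-dividend DDM. At t=2 the remaining stream is a growing perpetuity with first payment D_3 = 11.97.
V_2 = D_3/(r−g) = 11.97/(0.078−0.0148) = 189.3987
P₀ = V_2/(1+r)^2 = 189.3987/(1+0.078)^2 = 162.9820

C$162.98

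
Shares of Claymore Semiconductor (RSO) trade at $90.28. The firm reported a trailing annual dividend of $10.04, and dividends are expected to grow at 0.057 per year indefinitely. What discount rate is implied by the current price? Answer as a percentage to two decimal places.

Rearranging the constant-growth DDM: r = D₁/P₀ + g.
D₁ = 10.04 × (1 + 0.057) = 10.6123.
r = 10.6123 / 90.28 + 0.057 = 0.11755 + 0.057 = 0.17455

17.45%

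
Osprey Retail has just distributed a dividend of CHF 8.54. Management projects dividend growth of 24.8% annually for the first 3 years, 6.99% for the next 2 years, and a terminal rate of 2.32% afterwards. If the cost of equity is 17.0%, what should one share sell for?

Three-stage DDM. Project D₁…D_5; terminal Gordon value at t=5 with g = 0.0232; discount at r = 0.17.
D_1 = 10.6579
D_2 = 13.3011
D_3 = 16.5998
D_4 = 17.7601
D_5 = 19.0015
TV_5 = 19.4423/(0.17−0.0232) = 132.4410
P₀ = Σ Dₜ/(1+r)ᵗ + TV_5/(1+r)^5 = 107.7426

CHF 107.74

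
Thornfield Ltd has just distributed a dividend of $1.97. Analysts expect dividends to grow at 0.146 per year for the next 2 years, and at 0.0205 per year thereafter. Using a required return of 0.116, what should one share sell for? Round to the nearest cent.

Two-stage DDM. Project D₁…D_2 at 0.146, terminal growth 0.0205, discount at r = 0.116.
D_1 = 2.2576
D_2 = 2.5872
Terminal value at t=2: TV = D_3/(r−g) = 2.6403/(0.116−0.0205) = 27.6468
P₀ = 2.2576/(1+0.116)^1 + 2.5872/(1+0.116)^2 + 27.6468/(1+0.116)^2 = 26.2984

$26.30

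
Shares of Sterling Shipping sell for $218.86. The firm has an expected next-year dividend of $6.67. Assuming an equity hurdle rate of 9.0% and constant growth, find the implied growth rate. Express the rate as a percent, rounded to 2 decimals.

From P₀ = D₁/(r − g), the implied growth is g = r − D₁/P₀.
g = 0.09 − 6.67/218.86 = 0.09 − 0.03048 = 0.05952

5.95%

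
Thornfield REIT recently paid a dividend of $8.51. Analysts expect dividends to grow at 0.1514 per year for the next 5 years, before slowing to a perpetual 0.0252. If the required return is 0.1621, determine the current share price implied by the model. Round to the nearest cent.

Two-stage DDM. Project D₁…D_5 at 0.1514, terminal growth 0.0252, discount at r = 0.1621.
D_1 = 9.7984
D_2 = 11.2819
D_3 = 12.9900
D_4 = 14.9567
D_5 = 17.2211
Terminal value at t=5: TV = D_6/(r−g) = 17.6551/(0.1621−0.0252) = 128.9632
P₀ = 9.7984/(1+0.1621)^1 + 11.2819/(1+0.1621)^2 + 12.9900/(1+0.1621)^3 + 14.9567/(1+0.1621)^4 + 17.2211/(1+0.1621)^5 + 128.9632/(1+0.1621)^5 = 102.2373

$102.24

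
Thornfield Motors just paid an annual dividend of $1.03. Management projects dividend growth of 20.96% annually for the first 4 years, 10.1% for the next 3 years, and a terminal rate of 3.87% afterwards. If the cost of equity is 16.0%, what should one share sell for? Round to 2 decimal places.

Three-stage DDM. Project D₁…D_7; terminal Gordon value at t=7 with g = 0.0387; discount at r = 0.16.
D_1 = 1.2459
D_2 = 1.5070
D_3 = 1.8229
D_4 = 2.2050
D_5 = 2.4277
D_6 = 2.6729
D_7 = 2.9428
TV_7 = 3.0567/(0.16−0.0387) = 25.1997
P₀ = Σ Dₜ/(1+r)ᵗ + TV_7/(1+r)^7 = 16.7902

$16.79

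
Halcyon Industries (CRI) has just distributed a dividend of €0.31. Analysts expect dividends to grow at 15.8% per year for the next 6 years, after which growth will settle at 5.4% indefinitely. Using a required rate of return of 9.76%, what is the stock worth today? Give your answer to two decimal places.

€12.59

Two-stage DDM. Project D₁…D_6 at 0.158, terminal growth 0.054, discount at r = 0.0976.
D_1 = 0.3590
D_2 = 0.4157
D_3 = 0.4814
D_4 = 0.5574
D_5 = 0.6455
D_6 = 0.7475
Terminal value at t=6: TV = D_7/(r−g) = 0.7879/(0.0976−0.054) = 18.0704
P₀ = 0.3590/(1+0.0976)^1 + 0.4157/(1+0.0976)^2 + 0.4814/(1+0.0976)^3 + 0.5574/(1+0.0976)^4 + 0.6455/(1+0.0976)^5 + 0.7475/(1+0.0976)^6 + 18.0704/(1+0.0976)^6 = 12.5878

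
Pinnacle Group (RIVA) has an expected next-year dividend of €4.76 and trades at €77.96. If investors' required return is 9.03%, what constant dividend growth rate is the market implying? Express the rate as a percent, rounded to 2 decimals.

2.92%

From P₀ = D₁/(r − g), the implied growth is g = r − D₁/P₀.
g = 0.0903 − 4.76/77.96 = 0.0903 − 0.06106 = 0.02924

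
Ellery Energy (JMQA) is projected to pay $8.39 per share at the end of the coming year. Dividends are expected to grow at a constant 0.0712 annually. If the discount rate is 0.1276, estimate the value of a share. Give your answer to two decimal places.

$148.76

Gordon growth model: P₀ = D₁/(r − g), with D₁ = 8.39 given directly.
P₀ = 8.3900 / (0.1276 − 0.0712) = 8.3900 / 0.0564 = 148.7589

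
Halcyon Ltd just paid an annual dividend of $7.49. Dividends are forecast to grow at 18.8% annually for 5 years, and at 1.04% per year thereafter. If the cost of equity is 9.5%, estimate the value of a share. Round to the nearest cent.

$182.61

Two-stage DDM. Project D₁…D_5 at 0.188, terminal growth 0.0104, discount at r = 0.095.
D_1 = 8.8981
D_2 = 10.5710
D_3 = 12.5583
D_4 = 14.9193
D_5 = 17.7241
Terminal value at t=5: TV = D_6/(r−g) = 17.9084/(0.095−0.0104) = 211.6835
P₀ = 8.8981/(1+0.095)^1 + 10.5710/(1+0.095)^2 + 12.5583/(1+0.095)^3 + 14.9193/(1+0.095)^4 + 17.7241/(1+0.095)^5 + 211.6835/(1+0.095)^5 = 182.6110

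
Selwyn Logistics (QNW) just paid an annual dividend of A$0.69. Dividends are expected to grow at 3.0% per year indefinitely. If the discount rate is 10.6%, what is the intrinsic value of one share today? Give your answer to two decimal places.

A$9.35

Gordon growth model: P₀ = D₁/(r − g). D₁ = 0.69 × (1 + 0.03) = 0.7107.
P₀ = 0.7107 / (0.106 − 0.03) = 0.7107 / 0.076 = 9.3513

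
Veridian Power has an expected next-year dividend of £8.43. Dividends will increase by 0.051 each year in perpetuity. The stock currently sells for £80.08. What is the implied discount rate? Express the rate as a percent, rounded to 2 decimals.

Rearranging the constant-growth DDM: r = D₁/P₀ + g.
r = 8.4300 / 80.08 + 0.051 = 0.10527 + 0.051 = 0.15627

15.63%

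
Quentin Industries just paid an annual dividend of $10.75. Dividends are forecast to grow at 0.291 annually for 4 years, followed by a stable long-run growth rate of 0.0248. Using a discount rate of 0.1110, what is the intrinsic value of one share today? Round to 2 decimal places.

$296.49

Two-stage DDM. Project D₁…D_4 at 0.291, terminal growth 0.0248, discount at r = 0.111.
D_1 = 13.8782
D_2 = 17.9168
D_3 = 23.1306
D_4 = 29.8616
Terminal value at t=4: TV = D_5/(r−g) = 30.6022/(0.111−0.0248) = 355.0138
P₀ = 13.8782/(1+0.111)^1 + 17.9168/(1+0.111)^2 + 23.1306/(1+0.111)^3 + 29.8616/(1+0.111)^4 + 355.0138/(1+0.111)^4 = 296.4923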